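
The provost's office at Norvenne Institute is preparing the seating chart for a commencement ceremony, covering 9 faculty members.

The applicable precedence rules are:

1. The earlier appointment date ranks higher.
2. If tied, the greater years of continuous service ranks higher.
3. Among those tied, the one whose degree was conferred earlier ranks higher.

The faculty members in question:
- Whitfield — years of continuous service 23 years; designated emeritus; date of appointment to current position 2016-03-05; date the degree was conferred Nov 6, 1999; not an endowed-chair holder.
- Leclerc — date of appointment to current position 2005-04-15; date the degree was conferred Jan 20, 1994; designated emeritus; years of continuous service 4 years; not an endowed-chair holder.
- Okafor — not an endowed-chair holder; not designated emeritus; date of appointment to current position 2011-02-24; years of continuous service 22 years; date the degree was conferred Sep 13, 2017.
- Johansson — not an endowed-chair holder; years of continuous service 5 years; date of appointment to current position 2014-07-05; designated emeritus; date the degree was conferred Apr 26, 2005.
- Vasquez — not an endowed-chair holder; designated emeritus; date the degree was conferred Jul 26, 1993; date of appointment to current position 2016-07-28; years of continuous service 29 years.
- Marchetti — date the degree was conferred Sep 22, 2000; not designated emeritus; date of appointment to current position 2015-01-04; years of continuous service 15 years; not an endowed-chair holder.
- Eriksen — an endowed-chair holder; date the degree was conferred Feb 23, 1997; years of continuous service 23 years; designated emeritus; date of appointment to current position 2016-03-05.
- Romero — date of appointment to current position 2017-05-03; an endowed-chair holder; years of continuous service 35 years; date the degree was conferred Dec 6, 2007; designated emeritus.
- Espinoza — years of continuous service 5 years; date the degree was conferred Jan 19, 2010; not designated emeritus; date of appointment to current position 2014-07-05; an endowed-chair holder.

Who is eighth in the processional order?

Vasquez

By date of appointment to current position (earlier first): Leclerc (2005-04-15); then Okafor (2011-02-24); then Johansson and Espinoza (both 2014-07-05); then Marchetti (2015-01-04); then Eriksen and Whitfield (both 2016-03-05); then Vasquez (2016-07-28); then Romero (2017-05-03).
Johansson and Espinoza both have years of continuous service 5 years, so the next rule applies.
Among Johansson and Espinoza, by date the degree was conferred (earlier first): Johansson (Apr 26, 2005) before Espinoza (Jan 19, 2010).
Eriksen and Whitfield both have years of continuous service 23 years, so the next rule applies.
Among Eriksen and Whitfield, by date the degree was conferred (earlier first): Eriksen (Feb 23, 1997) before Whitfield (Nov 6, 1999).
Order: Leclerc, Okafor, Johansson, Espinoza, Marchetti, Eriksen, Whitfield, Vasquez, Romero.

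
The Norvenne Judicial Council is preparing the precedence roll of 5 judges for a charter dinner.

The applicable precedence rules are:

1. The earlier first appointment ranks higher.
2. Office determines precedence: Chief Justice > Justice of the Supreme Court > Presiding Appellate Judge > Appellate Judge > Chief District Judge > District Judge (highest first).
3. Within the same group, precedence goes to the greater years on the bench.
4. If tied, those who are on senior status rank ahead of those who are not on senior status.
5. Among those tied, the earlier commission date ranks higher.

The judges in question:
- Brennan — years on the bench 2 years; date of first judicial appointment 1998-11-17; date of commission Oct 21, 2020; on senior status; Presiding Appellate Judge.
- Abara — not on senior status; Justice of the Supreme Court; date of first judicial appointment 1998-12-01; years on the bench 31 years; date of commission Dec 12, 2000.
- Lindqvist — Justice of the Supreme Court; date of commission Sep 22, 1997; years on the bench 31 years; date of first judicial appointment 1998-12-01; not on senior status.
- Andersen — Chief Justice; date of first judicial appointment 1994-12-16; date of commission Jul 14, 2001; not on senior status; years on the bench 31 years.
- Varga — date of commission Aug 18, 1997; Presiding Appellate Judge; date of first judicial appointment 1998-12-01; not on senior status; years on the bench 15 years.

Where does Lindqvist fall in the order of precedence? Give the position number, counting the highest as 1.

By date of first judicial appointment (earlier first): Andersen (1994-12-16); then Brennan (1998-11-17); then Lindqvist, Abara and Varga (each 1998-12-01).
Among Lindqvist, Abara and Varga, by office: Lindqvist and Abara (Justice of the Supreme Court) before Varga (Presiding Appellate Judge).
Lindqvist and Abara both have years on the bench 31 years, so the next rule applies.
Lindqvist and Abara are each not on senior status, so the next rule applies.
Among Lindqvist and Abara, by date of commission (earlier first): Lindqvist (Sep 22, 1997) before Abara (Dec 12, 2000).
Order: Andersen, Brennan, Lindqvist, Abara, Varga. So position 3.

3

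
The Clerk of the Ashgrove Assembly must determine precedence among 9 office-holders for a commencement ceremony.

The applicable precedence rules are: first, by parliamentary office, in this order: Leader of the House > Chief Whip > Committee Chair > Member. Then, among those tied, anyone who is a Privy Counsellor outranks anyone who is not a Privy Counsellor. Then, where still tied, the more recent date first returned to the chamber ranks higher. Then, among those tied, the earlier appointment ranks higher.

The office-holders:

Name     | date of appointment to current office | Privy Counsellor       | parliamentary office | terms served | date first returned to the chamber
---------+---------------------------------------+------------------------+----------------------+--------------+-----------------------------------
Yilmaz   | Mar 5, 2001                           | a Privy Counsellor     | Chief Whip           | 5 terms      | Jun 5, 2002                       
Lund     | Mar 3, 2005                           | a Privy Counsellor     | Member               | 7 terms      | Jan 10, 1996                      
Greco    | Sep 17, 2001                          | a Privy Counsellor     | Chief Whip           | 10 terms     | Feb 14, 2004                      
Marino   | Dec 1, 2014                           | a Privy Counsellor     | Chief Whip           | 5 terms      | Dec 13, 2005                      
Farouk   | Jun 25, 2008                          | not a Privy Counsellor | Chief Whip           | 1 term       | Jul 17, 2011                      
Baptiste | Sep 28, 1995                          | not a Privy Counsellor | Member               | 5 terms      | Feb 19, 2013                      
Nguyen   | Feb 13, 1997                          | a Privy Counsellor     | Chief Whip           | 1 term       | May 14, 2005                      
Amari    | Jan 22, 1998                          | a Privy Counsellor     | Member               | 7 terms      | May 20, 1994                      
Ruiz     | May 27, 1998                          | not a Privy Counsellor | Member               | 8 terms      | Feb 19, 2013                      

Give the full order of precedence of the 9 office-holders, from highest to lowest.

By parliamentary office: Marino, Nguyen, Greco, Yilmaz and Farouk (Chief Whip); then Lund, Amari, Baptiste and Ruiz (Member).
Among Marino, Nguyen, Greco, Yilmaz and Farouk, a Privy Counsellor before not a Privy Counsellor: Marino, Nguyen, Greco and Yilmaz (a Privy Counsellor) before Farouk (not a Privy Counsellor).
Among Marino, Nguyen, Greco and Yilmaz, by date first returned to the chamber (later first): Marino (Dec 13, 2005) before Nguyen (May 14, 2005) before Greco (Feb 14, 2004) before Yilmaz (Jun 5, 2002).
Among Lund, Amari, Baptiste and Ruiz, a Privy Counsellor before not a Privy Counsellor: Lund and Amari (a Privy Counsellor) before Baptiste and Ruiz (not a Privy Counsellor).
Among Lund and Amari, by date first returned to the chamber (later first): Lund (Jan 10, 1996) before Amari (May 20, 1994).
Baptiste and Ruiz both have date first returned to the chamber Feb 19, 2013, so the next rule applies.
Among Baptiste and Ruiz, by date of appointment to current office (earlier first): Baptiste (Sep 28, 1995) before Ruiz (May 27, 1998).
Full order: Marino, Nguyen, Greco, Yilmaz, Farouk, Lund, Amari, Baptiste, Ruiz.

Marino, Nguyen, Greco, Yilmaz, Farouk, Lund, Amari, Baptiste, Ruiz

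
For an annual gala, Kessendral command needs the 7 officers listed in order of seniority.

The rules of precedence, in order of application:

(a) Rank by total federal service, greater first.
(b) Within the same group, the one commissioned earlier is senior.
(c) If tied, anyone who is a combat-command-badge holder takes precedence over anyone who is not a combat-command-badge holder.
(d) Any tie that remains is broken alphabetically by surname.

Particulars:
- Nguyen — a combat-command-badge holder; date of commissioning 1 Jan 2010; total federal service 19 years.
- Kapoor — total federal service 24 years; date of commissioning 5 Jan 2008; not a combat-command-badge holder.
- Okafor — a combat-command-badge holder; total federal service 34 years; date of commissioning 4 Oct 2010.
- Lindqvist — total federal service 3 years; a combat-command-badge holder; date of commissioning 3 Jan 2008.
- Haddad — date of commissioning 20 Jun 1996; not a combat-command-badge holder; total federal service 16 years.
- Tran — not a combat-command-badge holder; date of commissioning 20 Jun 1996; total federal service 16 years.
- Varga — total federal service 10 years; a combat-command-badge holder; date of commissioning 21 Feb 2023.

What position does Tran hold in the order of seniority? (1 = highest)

5

By total federal service (higher first): Okafor (34 years); then Kapoor (24 years); then Nguyen (19 years); then Haddad and Tran (both 16 years); then Varga (10 years); then Lindqvist (3 years).
Haddad and Tran both have date of commissioning 20 Jun 1996, so the next rule applies.
Haddad and Tran are each not a combat-command-badge holder, so the next rule applies.
Among Haddad and Tran, alphabetically by surname: Haddad before Tran.
Order: Okafor, Kapoor, Nguyen, Haddad, Tran, Varga, Lindqvist. So position 5.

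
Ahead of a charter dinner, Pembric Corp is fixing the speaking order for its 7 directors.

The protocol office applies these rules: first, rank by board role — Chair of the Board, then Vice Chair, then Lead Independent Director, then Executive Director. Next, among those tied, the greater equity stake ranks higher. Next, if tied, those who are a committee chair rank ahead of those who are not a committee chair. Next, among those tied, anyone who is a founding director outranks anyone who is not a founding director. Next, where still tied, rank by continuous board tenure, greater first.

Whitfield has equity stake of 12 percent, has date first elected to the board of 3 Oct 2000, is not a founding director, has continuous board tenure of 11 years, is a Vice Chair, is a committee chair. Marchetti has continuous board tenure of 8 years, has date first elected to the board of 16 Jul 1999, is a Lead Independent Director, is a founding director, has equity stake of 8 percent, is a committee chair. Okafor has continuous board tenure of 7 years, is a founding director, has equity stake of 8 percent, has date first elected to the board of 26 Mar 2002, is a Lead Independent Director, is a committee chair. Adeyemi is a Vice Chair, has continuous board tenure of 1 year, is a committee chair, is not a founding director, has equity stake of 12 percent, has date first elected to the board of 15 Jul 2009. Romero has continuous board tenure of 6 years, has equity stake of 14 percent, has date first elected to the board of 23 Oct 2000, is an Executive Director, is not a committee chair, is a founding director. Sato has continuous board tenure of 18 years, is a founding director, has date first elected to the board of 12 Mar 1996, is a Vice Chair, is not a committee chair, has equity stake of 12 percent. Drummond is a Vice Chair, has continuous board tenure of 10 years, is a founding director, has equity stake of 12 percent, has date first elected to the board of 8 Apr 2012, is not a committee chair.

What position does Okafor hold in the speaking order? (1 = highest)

6

By board role: Whitfield, Adeyemi, Sato and Drummond (Vice Chair); then Marchetti and Okafor (Lead Independent Director); then Romero (Executive Director).
Whitfield, Adeyemi, Sato and Drummond all have equity stake 12 percent, so the next rule applies.
Among Whitfield, Adeyemi, Sato and Drummond, a committee chair before not a committee chair: Whitfield and Adeyemi (a committee chair) before Sato and Drummond (not a committee chair).
Whitfield and Adeyemi are each not a founding director, so the next rule applies.
Among Whitfield and Adeyemi, by continuous board tenure (higher first): Whitfield (11 years) before Adeyemi (1 year).
Sato and Drummond are each a founding director, so the next rule applies.
Among Sato and Drummond, by continuous board tenure (higher first): Sato (18 years) before Drummond (10 years).
Marchetti and Okafor both have equity stake 8 percent, so the next rule applies.
Marchetti and Okafor are each a committee chair, so the next rule applies.
Marchetti and Okafor are each a founding director, so the next rule applies.
Among Marchetti and Okafor, by continuous board tenure (higher first): Marchetti (8 years) before Okafor (7 years).
Order: Whitfield, Adeyemi, Sato, Drummond, Marchetti, Okafor, Romero. So position 6.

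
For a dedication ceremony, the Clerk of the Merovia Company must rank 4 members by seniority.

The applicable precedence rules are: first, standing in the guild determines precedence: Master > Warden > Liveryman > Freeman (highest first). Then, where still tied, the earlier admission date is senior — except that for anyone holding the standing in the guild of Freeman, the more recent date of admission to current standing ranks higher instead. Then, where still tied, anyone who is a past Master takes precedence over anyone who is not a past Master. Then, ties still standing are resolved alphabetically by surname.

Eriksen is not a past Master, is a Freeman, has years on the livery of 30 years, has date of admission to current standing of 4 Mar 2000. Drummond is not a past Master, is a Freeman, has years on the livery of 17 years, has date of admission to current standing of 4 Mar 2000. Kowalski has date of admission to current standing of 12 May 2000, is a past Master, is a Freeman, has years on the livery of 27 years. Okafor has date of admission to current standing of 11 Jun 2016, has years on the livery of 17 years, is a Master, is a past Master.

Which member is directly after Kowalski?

By standing in the guild: Okafor (Master); then Kowalski, Drummond and Eriksen (Freeman).
Among Kowalski, Drummond and Eriksen, by date of admission to current standing (later first) (reversed rule for this group): Kowalski (12 May 2000) before Drummond and Eriksen (4 Mar 2000).
Drummond and Eriksen are each not a past Master, so the next rule applies.
Among Drummond and Eriksen, alphabetically by surname: Drummond before Eriksen.
Order: Okafor, Kowalski, Drummond, Eriksen.

Drummond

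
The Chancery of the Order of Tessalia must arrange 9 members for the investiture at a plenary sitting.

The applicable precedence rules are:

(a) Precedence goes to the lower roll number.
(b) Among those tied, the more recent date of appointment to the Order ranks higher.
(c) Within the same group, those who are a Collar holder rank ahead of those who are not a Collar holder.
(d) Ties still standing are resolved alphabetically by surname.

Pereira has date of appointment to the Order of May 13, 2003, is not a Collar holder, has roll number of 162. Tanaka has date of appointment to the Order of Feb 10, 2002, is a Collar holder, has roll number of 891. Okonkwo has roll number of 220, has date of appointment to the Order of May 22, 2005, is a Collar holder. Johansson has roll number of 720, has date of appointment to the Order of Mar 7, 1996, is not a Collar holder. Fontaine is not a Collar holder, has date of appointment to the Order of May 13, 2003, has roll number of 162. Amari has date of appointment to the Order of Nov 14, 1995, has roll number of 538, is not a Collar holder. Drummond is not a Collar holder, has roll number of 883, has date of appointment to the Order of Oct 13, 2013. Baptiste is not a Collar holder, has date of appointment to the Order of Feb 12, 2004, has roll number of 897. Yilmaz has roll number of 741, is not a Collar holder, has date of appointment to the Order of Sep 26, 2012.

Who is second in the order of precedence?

By roll number (lower first): Fontaine and Pereira (both 162); then Okonkwo (220); then Amari (538); then Johansson (720); then Yilmaz (741); then Drummond (883); then Tanaka (891); then Baptiste (897).
Fontaine and Pereira both have date of appointment to the Order May 13, 2003, so the next rule applies.
Fontaine and Pereira are each not a Collar holder, so the next rule applies.
Among Fontaine and Pereira, alphabetically by surname: Fontaine before Pereira.
Order: Fontaine, Pereira, Okonkwo, Amari, Johansson, Yilmaz, Drummond, Tanaka, Baptiste.

Pereira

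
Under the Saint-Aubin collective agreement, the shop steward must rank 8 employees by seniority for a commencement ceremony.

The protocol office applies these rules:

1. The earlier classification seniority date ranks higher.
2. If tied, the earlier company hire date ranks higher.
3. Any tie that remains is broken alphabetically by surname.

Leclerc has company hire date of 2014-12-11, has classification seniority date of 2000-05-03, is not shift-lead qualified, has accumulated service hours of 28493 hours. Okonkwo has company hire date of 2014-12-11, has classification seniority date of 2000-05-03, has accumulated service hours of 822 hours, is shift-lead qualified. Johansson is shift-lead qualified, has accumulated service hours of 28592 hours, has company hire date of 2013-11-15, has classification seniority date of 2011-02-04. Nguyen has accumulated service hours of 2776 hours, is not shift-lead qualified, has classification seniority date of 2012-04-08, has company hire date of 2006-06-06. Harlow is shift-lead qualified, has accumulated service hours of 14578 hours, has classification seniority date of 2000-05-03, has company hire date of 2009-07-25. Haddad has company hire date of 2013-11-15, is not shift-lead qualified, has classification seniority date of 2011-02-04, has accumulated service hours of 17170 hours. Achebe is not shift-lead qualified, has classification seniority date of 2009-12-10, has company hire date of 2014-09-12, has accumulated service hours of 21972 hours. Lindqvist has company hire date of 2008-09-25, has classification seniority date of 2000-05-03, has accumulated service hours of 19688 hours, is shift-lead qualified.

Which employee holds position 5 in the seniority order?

By classification seniority date (earlier first): Lindqvist, Harlow, Leclerc and Okonkwo (each 2000-05-03); then Achebe (2009-12-10); then Haddad and Johansson (both 2011-02-04); then Nguyen (2012-04-08).
Among Lindqvist, Harlow, Leclerc and Okonkwo, by company hire date (earlier first): Lindqvist (2008-09-25) before Harlow (2009-07-25) before Leclerc and Okonkwo (2014-12-11).
Among Leclerc and Okonkwo, alphabetically by surname: Leclerc before Okonkwo.
Haddad and Johansson both have company hire date 2013-11-15, so the next rule applies.
Among Haddad and Johansson, alphabetically by surname: Haddad before Johansson.
Order: Lindqvist, Harlow, Leclerc, Okonkwo, Achebe, Haddad, Johansson, Nguyen.

Achebe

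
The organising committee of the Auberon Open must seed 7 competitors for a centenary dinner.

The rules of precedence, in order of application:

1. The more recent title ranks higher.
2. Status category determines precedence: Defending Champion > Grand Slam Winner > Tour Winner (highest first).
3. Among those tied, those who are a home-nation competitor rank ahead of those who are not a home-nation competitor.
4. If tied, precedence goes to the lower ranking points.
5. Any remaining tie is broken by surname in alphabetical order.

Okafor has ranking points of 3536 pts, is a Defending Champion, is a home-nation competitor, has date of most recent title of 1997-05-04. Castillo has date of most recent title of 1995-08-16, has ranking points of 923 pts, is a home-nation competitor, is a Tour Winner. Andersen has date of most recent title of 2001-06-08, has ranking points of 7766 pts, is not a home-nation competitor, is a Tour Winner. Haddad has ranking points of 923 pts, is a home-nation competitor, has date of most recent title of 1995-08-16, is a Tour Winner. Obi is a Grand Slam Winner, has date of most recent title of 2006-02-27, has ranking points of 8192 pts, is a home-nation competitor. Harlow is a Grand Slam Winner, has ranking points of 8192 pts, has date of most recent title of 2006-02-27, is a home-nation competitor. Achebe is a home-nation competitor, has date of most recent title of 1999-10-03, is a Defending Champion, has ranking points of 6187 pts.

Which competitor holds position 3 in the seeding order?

By date of most recent title (later first): Harlow and Obi (both 2006-02-27); then Andersen (2001-06-08); then Achebe (1999-10-03); then Okafor (1997-05-04); then Castillo and Haddad (both 1995-08-16).
Harlow and Obi are each Grand Slam Winner, so the next rule applies.
Harlow and Obi are each a home-nation competitor, so the next rule applies.
Harlow and Obi both have ranking points 8192 pts, so the next rule applies.
Among Harlow and Obi, alphabetically by surname: Harlow before Obi.
Castillo and Haddad are each Tour Winner, so the next rule applies.
Castillo and Haddad are each a home-nation competitor, so the next rule applies.
Castillo and Haddad both have ranking points 923 pts, so the next rule applies.
Among Castillo and Haddad, alphabetically by surname: Castillo before Haddad.
Order: Harlow, Obi, Andersen, Achebe, Okafor, Castillo, Haddad.

Andersen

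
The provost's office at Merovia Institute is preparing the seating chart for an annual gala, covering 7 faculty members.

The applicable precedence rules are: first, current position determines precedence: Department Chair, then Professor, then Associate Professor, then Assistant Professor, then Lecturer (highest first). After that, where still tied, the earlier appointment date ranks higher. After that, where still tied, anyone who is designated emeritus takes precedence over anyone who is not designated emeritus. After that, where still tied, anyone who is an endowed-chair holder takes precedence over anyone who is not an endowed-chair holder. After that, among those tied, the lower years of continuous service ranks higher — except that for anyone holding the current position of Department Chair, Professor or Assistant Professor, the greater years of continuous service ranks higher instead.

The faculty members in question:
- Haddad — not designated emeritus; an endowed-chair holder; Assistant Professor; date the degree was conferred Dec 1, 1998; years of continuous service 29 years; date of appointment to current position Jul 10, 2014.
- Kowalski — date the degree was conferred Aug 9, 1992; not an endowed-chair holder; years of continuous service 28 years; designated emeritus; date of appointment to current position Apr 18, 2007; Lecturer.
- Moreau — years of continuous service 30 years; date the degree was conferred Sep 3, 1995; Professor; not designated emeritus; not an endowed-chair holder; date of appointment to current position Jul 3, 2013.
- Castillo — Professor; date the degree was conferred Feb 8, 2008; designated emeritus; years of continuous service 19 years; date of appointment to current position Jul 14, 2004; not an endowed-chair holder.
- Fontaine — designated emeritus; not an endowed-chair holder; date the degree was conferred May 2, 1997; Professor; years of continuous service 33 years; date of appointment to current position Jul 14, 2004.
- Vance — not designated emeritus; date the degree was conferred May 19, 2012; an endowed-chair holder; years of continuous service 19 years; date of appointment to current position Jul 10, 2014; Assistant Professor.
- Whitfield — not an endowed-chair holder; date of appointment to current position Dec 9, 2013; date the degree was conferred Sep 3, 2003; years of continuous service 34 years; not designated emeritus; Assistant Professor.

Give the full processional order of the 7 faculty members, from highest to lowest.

By current position: Fontaine, Castillo and Moreau (Professor); then Whitfield, Haddad and Vance (Assistant Professor); then Kowalski (Lecturer).
Among Fontaine, Castillo and Moreau, by date of appointment to current position (earlier first): Fontaine and Castillo (Jul 14, 2004) before Moreau (Jul 3, 2013).
Fontaine and Castillo are each designated emeritus, so the next rule applies.
Fontaine and Castillo are each not an endowed-chair holder, so the next rule applies.
Among Fontaine and Castillo, by years of continuous service (higher first) (reversed rule for this group): Fontaine (33 years) before Castillo (19 years).
Among Whitfield, Haddad and Vance, by date of appointment to current position (earlier first): Whitfield (Dec 9, 2013) before Haddad and Vance (Jul 10, 2014).
Haddad and Vance are each not designated emeritus, so the next rule applies.
Haddad and Vance are each an endowed-chair holder, so the next rule applies.
Among Haddad and Vance, by years of continuous service (higher first) (reversed rule for this group): Haddad (29 years) before Vance (19 years).
Full order: Fontaine, Castillo, Moreau, Whitfield, Haddad, Vance, Kowalski.

Fontaine, Castillo, Moreau, Whitfield, Haddad, Vance, Kowalski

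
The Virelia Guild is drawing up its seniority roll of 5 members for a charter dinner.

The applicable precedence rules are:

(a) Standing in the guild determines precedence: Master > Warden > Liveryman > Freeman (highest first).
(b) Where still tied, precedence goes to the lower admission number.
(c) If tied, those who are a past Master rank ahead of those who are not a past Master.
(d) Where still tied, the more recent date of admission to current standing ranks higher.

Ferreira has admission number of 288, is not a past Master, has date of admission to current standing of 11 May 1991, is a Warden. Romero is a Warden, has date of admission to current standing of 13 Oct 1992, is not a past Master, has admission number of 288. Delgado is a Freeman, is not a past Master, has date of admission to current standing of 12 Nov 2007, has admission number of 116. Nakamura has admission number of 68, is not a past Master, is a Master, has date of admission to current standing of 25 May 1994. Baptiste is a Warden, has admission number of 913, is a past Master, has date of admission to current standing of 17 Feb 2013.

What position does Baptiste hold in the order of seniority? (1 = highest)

4

By standing in the guild: Nakamura (Master); then Romero, Ferreira and Baptiste (Warden); then Delgado (Freeman).
Among Romero, Ferreira and Baptiste, by admission number (lower first): Romero and Ferreira (288) before Baptiste (913).
Romero and Ferreira are each not a past Master, so the next rule applies.
Among Romero and Ferreira, by date of admission to current standing (later first): Romero (13 Oct 1992) before Ferreira (11 May 1991).
Order: Nakamura, Romero, Ferreira, Baptiste, Delgado. So position 4.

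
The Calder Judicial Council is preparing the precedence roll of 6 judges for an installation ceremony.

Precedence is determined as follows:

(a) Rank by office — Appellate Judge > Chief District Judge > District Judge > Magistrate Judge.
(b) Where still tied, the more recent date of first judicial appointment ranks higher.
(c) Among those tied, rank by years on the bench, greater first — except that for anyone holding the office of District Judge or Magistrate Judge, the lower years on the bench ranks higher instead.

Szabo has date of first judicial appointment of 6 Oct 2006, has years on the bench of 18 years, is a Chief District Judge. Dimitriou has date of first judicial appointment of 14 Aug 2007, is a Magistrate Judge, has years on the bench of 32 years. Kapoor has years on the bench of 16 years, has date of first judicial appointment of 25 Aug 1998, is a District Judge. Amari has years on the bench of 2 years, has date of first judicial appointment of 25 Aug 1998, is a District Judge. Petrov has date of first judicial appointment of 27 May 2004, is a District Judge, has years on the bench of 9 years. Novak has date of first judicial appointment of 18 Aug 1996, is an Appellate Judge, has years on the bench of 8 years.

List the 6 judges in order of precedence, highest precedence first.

Novak, Szabo, Petrov, Amari, Kapoor, Dimitriou

By office: Novak (Appellate Judge); then Szabo (Chief District Judge); then Petrov, Amari and Kapoor (District Judge); then Dimitriou (Magistrate Judge).
Among Petrov, Amari and Kapoor, by date of first judicial appointment (later first): Petrov (27 May 2004) before Amari and Kapoor (25 Aug 1998).
Among Amari and Kapoor, by years on the bench (lower first) (reversed rule for this group): Amari (2 years) before Kapoor (16 years).
Full order: Novak, Szabo, Petrov, Amari, Kapoor, Dimitriou.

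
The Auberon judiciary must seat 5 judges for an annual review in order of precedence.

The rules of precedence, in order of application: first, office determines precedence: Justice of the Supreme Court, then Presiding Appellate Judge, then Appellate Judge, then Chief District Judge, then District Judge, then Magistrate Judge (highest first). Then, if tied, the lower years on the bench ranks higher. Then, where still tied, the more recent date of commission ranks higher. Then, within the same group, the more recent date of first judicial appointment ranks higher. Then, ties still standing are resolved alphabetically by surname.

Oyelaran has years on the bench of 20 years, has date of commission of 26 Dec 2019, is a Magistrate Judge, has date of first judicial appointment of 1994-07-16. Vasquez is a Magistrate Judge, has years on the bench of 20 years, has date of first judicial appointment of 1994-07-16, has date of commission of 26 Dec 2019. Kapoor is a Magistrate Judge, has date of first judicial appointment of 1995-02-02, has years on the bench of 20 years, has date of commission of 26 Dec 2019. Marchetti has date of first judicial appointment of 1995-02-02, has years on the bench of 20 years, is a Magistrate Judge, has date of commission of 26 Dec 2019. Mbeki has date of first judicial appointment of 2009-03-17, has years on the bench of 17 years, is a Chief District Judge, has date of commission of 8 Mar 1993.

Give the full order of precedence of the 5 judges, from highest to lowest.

By office: Mbeki (Chief District Judge); then Kapoor, Marchetti, Oyelaran and Vasquez (Magistrate Judge).
Kapoor, Marchetti, Oyelaran and Vasquez all have years on the bench 20 years, so the next rule applies.
Kapoor, Marchetti, Oyelaran and Vasquez all have date of commission 26 Dec 2019, so the next rule applies.
Among Kapoor, Marchetti, Oyelaran and Vasquez, by date of first judicial appointment (later first): Kapoor and Marchetti (1995-02-02) before Oyelaran and Vasquez (1994-07-16).
Among Kapoor and Marchetti, alphabetically by surname: Kapoor before Marchetti.
Among Oyelaran and Vasquez, alphabetically by surname: Oyelaran before Vasquez.
Full order: Mbeki, Kapoor, Marchetti, Oyelaran, Vasquez.

Mbeki, Kapoor, Marchetti, Oyelaran, Vasquez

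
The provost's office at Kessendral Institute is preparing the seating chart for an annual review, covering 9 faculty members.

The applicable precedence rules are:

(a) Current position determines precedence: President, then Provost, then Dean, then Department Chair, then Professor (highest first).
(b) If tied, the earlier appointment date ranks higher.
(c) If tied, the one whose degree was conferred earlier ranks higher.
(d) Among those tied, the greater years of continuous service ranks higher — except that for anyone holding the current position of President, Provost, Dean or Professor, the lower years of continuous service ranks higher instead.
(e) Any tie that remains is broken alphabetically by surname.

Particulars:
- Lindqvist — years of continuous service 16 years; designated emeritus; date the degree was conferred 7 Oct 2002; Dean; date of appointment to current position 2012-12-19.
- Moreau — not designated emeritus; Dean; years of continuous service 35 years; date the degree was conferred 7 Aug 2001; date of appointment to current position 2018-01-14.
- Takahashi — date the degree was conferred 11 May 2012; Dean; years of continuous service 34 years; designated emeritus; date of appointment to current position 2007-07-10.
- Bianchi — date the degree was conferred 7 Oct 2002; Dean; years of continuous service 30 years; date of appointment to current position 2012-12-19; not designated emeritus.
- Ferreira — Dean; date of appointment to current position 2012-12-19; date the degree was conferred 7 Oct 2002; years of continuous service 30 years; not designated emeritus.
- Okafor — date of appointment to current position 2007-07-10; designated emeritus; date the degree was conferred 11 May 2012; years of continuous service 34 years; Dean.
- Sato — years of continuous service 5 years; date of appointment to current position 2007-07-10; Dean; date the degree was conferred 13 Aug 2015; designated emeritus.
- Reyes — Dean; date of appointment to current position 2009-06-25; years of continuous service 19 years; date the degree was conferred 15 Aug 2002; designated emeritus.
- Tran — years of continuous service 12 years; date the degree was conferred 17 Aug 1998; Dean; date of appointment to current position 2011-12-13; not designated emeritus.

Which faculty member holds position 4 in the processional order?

By current position: Okafor, Takahashi, Sato, Reyes, Tran, Lindqvist, Bianchi, Ferreira and Moreau (Dean).
Among Okafor, Takahashi, Sato, Reyes, Tran, Lindqvist, Bianchi, Ferreira and Moreau, by date of appointment to current position (earlier first): Okafor, Takahashi and Sato (2007-07-10) before Reyes (2009-06-25) before Tran (2011-12-13) before Lindqvist, Bianchi and Ferreira (2012-12-19) before Moreau (2018-01-14).
Among Okafor, Takahashi and Sato, by date the degree was conferred (earlier first): Okafor and Takahashi (11 May 2012) before Sato (13 Aug 2015).
Okafor and Takahashi both have years of continuous service 34 years, so the next rule applies.
Among Okafor and Takahashi, alphabetically by surname: Okafor before Takahashi.
Lindqvist, Bianchi and Ferreira all have date the degree was conferred 7 Oct 2002, so the next rule applies.
Among Lindqvist, Bianchi and Ferreira, by years of continuous service (lower first) (reversed rule for this group): Lindqvist (16 years) before Bianchi and Ferreira (30 years).
Among Bianchi and Ferreira, alphabetically by surname: Bianchi before Ferreira.
Order: Okafor, Takahashi, Sato, Reyes, Tran, Lindqvist, Bianchi, Ferreira, Moreau.

Reyes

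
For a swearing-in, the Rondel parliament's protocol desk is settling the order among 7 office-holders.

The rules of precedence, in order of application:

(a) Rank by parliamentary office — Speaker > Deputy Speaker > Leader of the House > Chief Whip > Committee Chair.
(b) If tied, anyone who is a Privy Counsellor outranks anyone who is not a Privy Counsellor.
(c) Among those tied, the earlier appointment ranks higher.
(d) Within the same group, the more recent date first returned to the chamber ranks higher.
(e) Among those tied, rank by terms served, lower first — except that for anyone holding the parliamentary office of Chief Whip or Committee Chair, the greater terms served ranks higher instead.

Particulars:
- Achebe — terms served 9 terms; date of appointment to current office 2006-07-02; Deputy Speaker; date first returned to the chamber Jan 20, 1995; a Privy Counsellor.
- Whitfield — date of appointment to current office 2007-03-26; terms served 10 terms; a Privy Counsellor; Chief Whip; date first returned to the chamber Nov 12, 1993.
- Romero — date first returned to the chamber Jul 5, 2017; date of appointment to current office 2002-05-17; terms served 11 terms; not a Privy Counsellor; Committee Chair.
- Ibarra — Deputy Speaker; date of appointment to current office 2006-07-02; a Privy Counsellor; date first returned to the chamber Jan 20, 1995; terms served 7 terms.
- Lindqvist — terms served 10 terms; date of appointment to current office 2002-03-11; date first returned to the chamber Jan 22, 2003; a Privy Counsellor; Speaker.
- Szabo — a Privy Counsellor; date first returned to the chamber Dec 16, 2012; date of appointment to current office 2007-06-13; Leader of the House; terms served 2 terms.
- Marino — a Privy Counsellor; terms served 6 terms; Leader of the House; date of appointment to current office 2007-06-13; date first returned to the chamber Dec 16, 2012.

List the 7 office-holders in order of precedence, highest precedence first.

Lindqvist, Ibarra, Achebe, Szabo, Marino, Whitfield, Romero

By parliamentary office: Lindqvist (Speaker); then Ibarra and Achebe (Deputy Speaker); then Szabo and Marino (Leader of the House); then Whitfield (Chief Whip); then Romero (Committee Chair).
Ibarra and Achebe are each a Privy Counsellor, so the next rule applies.
Ibarra and Achebe both have date of appointment to current office 2006-07-02, so the next rule applies.
Ibarra and Achebe both have date first returned to the chamber Jan 20, 1995, so the next rule applies.
Among Ibarra and Achebe, by terms served (lower first): Ibarra (7 terms) before Achebe (9 terms).
Szabo and Marino are each a Privy Counsellor, so the next rule applies.
Szabo and Marino both have date of appointment to current office 2007-06-13, so the next rule applies.
Szabo and Marino both have date first returned to the chamber Dec 16, 2012, so the next rule applies.
Among Szabo and Marino, by terms served (lower first): Szabo (2 terms) before Marino (6 terms).
Full order: Lindqvist, Ibarra, Achebe, Szabo, Marino, Whitfield, Romero.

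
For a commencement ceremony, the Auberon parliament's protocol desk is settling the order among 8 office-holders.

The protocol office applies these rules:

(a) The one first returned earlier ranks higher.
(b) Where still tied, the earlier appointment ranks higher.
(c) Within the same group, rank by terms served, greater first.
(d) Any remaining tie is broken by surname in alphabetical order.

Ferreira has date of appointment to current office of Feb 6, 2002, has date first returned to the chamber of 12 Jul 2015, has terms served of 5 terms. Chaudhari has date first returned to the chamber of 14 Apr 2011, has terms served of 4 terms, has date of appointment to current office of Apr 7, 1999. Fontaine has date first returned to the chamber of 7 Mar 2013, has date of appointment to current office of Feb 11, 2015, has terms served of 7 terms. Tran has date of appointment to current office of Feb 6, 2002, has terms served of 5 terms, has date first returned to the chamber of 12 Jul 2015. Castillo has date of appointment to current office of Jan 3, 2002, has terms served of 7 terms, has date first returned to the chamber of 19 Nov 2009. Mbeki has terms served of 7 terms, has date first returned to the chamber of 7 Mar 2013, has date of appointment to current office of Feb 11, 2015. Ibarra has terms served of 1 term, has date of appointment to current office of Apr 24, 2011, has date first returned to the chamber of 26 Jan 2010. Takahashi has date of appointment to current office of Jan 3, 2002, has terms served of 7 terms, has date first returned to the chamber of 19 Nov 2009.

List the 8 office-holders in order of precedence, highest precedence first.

By date first returned to the chamber (earlier first): Castillo and Takahashi (both 19 Nov 2009); then Ibarra (26 Jan 2010); then Chaudhari (14 Apr 2011); then Fontaine and Mbeki (both 7 Mar 2013); then Ferreira and Tran (both 12 Jul 2015).
Castillo and Takahashi both have date of appointment to current office Jan 3, 2002, so the next rule applies.
Castillo and Takahashi both have terms served 7 terms, so the next rule applies.
Among Castillo and Takahashi, alphabetically by surname: Castillo before Takahashi.
Fontaine and Mbeki both have date of appointment to current office Feb 11, 2015, so the next rule applies.
Fontaine and Mbeki both have terms served 7 terms, so the next rule applies.
Among Fontaine and Mbeki, alphabetically by surname: Fontaine before Mbeki.
Ferreira and Tran both have date of appointment to current office Feb 6, 2002, so the next rule applies.
Ferreira and Tran both have terms served 5 terms, so the next rule applies.
Among Ferreira and Tran, alphabetically by surname: Ferreira before Tran.
Full order: Castillo, Takahashi, Ibarra, Chaudhari, Fontaine, Mbeki, Ferreira, Tran.

Castillo, Takahashi, Ibarra, Chaudhari, Fontaine, Mbeki, Ferreira, Tran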